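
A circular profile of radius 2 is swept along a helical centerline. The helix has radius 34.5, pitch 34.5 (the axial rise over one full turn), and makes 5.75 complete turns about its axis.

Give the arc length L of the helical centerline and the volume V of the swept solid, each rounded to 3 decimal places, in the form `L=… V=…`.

L=1262.114 V=15860.197

2πR = 2π·34.5 = 216.769893
per-turn = √(216.769893² + 34.5²) = √(46989.1866 + 1190.25) = √48179.4366 = 219.498147
L = 5.75 × 219.498147 = 1262.114345
V = π·2² × L = 12.566371 × 1262.114345 = 15860.196623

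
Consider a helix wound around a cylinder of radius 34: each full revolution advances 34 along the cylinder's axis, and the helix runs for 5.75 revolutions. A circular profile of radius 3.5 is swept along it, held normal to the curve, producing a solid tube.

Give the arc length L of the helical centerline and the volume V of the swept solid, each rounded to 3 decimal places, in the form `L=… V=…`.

2πR = 2π·34 = 213.628300
per-turn = √(213.628300² + 34²) = √(45637.0508 + 1156) = √46793.0508 = 216.317014
L = 5.75 × 216.317014 = 1243.822833
V = π·3.5² × L = 38.484510 × 1243.822833 = 47867.912271

L=1243.823 V=47867.912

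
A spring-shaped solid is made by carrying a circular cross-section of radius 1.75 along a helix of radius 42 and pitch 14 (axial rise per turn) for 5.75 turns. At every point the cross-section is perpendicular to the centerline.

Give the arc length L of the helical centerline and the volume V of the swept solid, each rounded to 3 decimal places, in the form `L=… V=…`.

2πR = 2π·42 = 263.893783
per-turn = √(263.893783² + 14²) = √(69639.9287 + 196) = √69835.9287 = 264.264884
L = 5.75 × 264.264884 = 1519.523080
V = π·1.75² × L = 9.621128 × 1519.523080 = 14619.525296

L=1519.523 V=14619.525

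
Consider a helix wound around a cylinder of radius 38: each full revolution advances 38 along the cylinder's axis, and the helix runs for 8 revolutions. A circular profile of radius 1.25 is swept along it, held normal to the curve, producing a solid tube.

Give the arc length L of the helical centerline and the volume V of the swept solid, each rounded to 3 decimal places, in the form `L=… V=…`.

L=1934.129 V=9494.132

2πR = 2π·38 = 238.761042
per-turn = √(238.761042² + 38²) = √(57006.8350 + 1444) = √58450.8350 = 241.766075
L = 8 × 241.766075 = 1934.128600
V = π·1.25² × L = 4.908739 × 1934.128600 = 9494.131564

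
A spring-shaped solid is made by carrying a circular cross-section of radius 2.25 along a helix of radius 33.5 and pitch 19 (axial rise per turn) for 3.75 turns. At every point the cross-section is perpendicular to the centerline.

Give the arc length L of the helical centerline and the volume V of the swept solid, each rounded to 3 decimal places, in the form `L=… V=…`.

L=792.534 V=12604.715

2πR = 2π·33.5 = 210.486708
per-turn = √(210.486708² + 19²) = √(44304.6542 + 361) = √44665.6542 = 211.342504
L = 3.75 × 211.342504 = 792.534391
V = π·2.25² × L = 15.904313 × 792.534391 = 12604.714873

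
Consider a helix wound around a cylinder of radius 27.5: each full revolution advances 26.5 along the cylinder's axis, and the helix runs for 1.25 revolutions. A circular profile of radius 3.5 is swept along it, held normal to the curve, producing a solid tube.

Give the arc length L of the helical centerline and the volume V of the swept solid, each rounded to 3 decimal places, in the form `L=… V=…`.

2πR = 2π·27.5 = 172.787596
per-turn = √(172.787596² + 26.5²) = √(29855.5533 + 702.25) = √30557.8033 = 174.807904
L = 1.25 × 174.807904 = 218.509880
V = π·3.5² × L = 38.484510 × 218.509880 = 8409.245665

L=218.510 V=8409.246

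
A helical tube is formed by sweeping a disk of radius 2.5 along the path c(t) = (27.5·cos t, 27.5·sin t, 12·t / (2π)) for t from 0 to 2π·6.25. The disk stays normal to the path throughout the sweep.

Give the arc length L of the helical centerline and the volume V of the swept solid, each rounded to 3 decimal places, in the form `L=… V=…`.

L=1082.524 V=21255.303

2πR = 2π·27.5 = 172.787596
per-turn = √(172.787596² + 12²) = √(29855.5533 + 144) = √29999.5533 = 173.203791
L = 6.25 × 173.203791 = 1082.523695
V = π·2.5² × L = 19.634954 × 1082.523695 = 21255.303057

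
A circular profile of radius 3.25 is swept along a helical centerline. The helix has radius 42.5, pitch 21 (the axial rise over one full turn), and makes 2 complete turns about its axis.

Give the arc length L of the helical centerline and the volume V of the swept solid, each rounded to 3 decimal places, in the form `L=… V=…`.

L=535.720 V=17776.825

2πR = 2π·42.5 = 267.035376
per-turn = √(267.035376² + 21²) = √(71307.8918 + 441) = √71748.8918 = 267.859836
L = 2 × 267.859836 = 535.719672
V = π·3.25² × L = 33.183072 × 535.719672 = 17776.824671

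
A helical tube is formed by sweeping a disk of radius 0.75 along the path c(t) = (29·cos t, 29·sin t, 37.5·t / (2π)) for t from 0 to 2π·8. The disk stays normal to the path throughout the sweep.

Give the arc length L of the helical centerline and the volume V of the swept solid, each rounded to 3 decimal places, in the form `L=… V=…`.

2πR = 2π·29 = 182.212374
per-turn = √(182.212374² + 37.5²) = √(33201.3492 + 1406.25) = √34607.5992 = 186.031178
L = 8 × 186.031178 = 1488.249424
V = π·0.75² × L = 1.767146 × 1488.249424 = 2629.953820

L=1488.249 V=2629.954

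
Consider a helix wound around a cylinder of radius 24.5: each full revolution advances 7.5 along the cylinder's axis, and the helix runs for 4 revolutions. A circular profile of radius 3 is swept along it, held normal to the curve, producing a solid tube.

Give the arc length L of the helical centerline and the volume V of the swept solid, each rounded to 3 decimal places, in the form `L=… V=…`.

L=616.483 V=17430.633

2πR = 2π·24.5 = 153.938040
per-turn = √(153.938040² + 7.5²) = √(23696.9202 + 56.25) = √23753.1702 = 154.120635
L = 4 × 154.120635 = 616.482540
V = π·3² × L = 28.274334 × 616.482540 = 17430.633181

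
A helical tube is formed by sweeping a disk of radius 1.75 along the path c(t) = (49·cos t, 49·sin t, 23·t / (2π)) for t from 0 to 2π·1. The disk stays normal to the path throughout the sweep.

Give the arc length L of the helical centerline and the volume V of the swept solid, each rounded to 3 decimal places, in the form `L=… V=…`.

L=308.734 V=2970.369

2πR = 2π·49 = 307.876080
per-turn = √(307.876080² + 23²) = √(94787.6807 + 529) = √95316.6807 = 308.733997
L = 1 × 308.733997 = 308.733997
V = π·1.75² × L = 9.621128 × 308.733997 = 2970.369146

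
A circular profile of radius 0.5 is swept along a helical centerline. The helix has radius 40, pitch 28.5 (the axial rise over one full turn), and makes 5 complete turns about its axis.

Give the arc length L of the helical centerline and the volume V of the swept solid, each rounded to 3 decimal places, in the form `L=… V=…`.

2πR = 2π·40 = 251.327412
per-turn = √(251.327412² + 28.5²) = √(63165.4682 + 812.25) = √63977.7182 = 252.938171
L = 5 × 252.938171 = 1264.690853
V = π·0.5² × L = 0.785398 × 1264.690853 = 993.285873

L=1264.691 V=993.286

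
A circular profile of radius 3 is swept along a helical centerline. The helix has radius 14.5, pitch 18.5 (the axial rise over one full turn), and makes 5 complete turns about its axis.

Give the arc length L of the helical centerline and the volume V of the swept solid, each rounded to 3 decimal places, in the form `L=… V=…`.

2πR = 2π·14.5 = 91.106187
per-turn = √(91.106187² + 18.5²) = √(8300.3373 + 342.25) = √8642.5873 = 92.965517
L = 5 × 92.965517 = 464.827584
V = π·3² × L = 28.274334 × 464.827584 = 13142.690298

L=464.828 V=13142.690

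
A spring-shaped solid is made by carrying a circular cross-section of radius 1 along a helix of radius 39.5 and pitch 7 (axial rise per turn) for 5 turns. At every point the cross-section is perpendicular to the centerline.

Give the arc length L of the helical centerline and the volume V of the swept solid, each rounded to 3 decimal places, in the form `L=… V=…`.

2πR = 2π·39.5 = 248.185820
per-turn = √(248.185820² + 7²) = √(61596.2011 + 49) = √61645.2011 = 248.284516
L = 5 × 248.284516 = 1241.422582
V = π·1² × L = 3.141593 × 1241.422582 = 3900.044063

L=1241.423 V=3900.044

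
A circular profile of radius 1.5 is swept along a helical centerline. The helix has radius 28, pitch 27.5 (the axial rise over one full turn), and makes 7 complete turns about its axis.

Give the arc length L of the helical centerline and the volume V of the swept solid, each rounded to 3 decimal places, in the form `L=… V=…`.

L=1246.459 V=8810.697

2πR = 2π·28 = 175.929189
per-turn = √(175.929189² + 27.5²) = √(30951.0794 + 756.25) = √31707.3294 = 178.065520
L = 7 × 178.065520 = 1246.458640
V = π·1.5² × L = 7.068583 × 1246.458640 = 8810.696938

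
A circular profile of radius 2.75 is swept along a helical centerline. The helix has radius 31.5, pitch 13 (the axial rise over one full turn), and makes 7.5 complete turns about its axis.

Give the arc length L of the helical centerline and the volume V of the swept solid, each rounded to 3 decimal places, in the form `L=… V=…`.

L=1487.601 V=35342.866

2πR = 2π·31.5 = 197.920337
per-turn = √(197.920337² + 13²) = √(39172.4599 + 169) = √39341.4599 = 198.346817
L = 7.5 × 198.346817 = 1487.601129
V = π·2.75² × L = 23.758294 × 1487.601129 = 35342.865625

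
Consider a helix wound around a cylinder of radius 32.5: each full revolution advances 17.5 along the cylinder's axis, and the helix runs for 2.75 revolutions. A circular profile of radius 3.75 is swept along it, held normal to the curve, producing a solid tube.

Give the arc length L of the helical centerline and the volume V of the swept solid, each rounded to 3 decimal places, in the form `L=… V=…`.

2πR = 2π·32.5 = 204.203522
per-turn = √(204.203522² + 17.5²) = √(41699.0786 + 306.25) = √42005.3286 = 204.952015
L = 2.75 × 204.952015 = 563.618042
V = π·3.75² × L = 44.178647 × 563.618042 = 24899.882355

L=563.618 V=24899.882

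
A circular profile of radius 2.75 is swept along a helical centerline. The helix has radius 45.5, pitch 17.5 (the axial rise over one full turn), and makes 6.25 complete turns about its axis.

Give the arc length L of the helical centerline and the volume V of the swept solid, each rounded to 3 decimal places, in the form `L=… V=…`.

L=1790.125 V=42530.324

2πR = 2π·45.5 = 285.884931
per-turn = √(285.884931² + 17.5²) = √(81730.1940 + 306.25) = √82036.4440 = 286.420048
L = 6.25 × 286.420048 = 1790.125302
V = π·2.75² × L = 23.758294 × 1790.125302 = 42530.324006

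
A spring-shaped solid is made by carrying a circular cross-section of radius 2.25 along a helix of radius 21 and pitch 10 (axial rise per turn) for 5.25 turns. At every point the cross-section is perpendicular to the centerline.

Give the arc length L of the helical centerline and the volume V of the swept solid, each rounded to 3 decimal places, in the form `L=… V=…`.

L=694.708 V=11048.850

2πR = 2π·21 = 131.946891
per-turn = √(131.946891² + 10²) = √(17409.9822 + 100) = √17509.9822 = 132.325289
L = 5.25 × 132.325289 = 694.707768
V = π·2.25² × L = 15.904313 × 694.707768 = 11048.849658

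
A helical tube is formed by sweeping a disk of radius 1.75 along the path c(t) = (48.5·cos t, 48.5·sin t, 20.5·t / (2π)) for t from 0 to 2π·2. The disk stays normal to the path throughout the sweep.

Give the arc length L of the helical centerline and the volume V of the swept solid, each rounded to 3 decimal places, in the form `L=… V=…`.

L=610.846 V=5877.032

2πR = 2π·48.5 = 304.734487
per-turn = √(304.734487² + 20.5²) = √(92863.1078 + 420.25) = √93283.3578 = 305.423244
L = 2 × 305.423244 = 610.846487
V = π·1.75² × L = 9.621128 × 610.846487 = 5877.031940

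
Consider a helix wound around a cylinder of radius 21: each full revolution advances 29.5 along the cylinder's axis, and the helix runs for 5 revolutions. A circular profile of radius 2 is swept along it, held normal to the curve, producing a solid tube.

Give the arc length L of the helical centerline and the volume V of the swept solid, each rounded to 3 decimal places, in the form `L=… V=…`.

2πR = 2π·21 = 131.946891
per-turn = √(131.946891² + 29.5²) = √(17409.9822 + 870.25) = √18280.2322 = 135.204409
L = 5 × 135.204409 = 676.022044
V = π·2² × L = 12.566371 × 676.022044 = 8495.143549

L=676.022 V=8495.144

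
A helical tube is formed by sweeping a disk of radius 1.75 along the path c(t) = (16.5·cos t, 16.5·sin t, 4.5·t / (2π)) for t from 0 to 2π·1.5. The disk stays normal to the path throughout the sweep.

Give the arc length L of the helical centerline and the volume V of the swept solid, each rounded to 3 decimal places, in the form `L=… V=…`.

L=155.655 V=1497.579

2πR = 2π·16.5 = 103.672558
per-turn = √(103.672558² + 4.5²) = √(10747.9992 + 20.25) = √10768.2492 = 103.770175
L = 1.5 × 103.770175 = 155.655262
V = π·1.75² × L = 9.621128 × 155.655262 = 1497.579125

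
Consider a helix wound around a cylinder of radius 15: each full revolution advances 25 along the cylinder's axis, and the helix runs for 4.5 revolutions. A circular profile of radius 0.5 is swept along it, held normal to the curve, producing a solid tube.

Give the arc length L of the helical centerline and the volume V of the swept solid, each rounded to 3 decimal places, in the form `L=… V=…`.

L=438.782 V=344.619

2πR = 2π·15 = 94.247780
per-turn = √(94.247780² + 25²) = √(8882.6440 + 625) = √9507.6440 = 97.507148
L = 4.5 × 97.507148 = 438.782167
V = π·0.5² × L = 0.785398 × 438.782167 = 344.618708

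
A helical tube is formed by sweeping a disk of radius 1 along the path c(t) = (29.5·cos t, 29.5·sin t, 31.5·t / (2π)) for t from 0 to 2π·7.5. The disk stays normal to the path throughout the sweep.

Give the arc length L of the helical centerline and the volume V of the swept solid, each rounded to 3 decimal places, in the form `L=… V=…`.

2πR = 2π·29.5 = 185.353967
per-turn = √(185.353967² + 31.5²) = √(34356.0929 + 992.25) = √35348.3429 = 188.011550
L = 7.5 × 188.011550 = 1410.086625
V = π·1² × L = 3.141593 × 1410.086625 = 4429.917781

L=1410.087 V=4429.918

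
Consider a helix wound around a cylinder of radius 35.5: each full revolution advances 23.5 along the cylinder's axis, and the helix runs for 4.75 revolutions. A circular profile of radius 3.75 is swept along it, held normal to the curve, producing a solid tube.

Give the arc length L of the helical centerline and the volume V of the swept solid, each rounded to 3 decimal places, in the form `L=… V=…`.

L=1065.366 V=47066.432

2πR = 2π·35.5 = 223.053078
per-turn = √(223.053078² + 23.5²) = √(49752.6758 + 552.25) = √50304.9258 = 224.287596
L = 4.75 × 224.287596 = 1065.366082
V = π·3.75² × L = 44.178647 × 1065.366082 = 47066.431720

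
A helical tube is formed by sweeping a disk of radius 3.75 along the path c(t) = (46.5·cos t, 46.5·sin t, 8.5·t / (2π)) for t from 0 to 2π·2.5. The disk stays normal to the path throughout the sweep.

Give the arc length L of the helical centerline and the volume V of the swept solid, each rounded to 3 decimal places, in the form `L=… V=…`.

2πR = 2π·46.5 = 292.168117
per-turn = √(292.168117² + 8.5²) = √(85362.2085 + 72.25) = √85434.4585 = 292.291735
L = 2.5 × 292.291735 = 730.729338
V = π·3.75² × L = 44.178647 × 730.729338 = 32282.633250

L=730.729 V=32282.633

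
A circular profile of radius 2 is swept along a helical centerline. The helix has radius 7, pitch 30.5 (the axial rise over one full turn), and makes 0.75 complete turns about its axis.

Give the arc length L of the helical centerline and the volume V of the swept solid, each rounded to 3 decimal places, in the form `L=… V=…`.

2πR = 2π·7 = 43.982297
per-turn = √(43.982297² + 30.5²) = √(1934.4425 + 930.25) = √2864.6925 = 53.522822
L = 0.75 × 53.522822 = 40.142116
V = π·2² × L = 12.566371 × 40.142116 = 504.440712

L=40.142 V=504.441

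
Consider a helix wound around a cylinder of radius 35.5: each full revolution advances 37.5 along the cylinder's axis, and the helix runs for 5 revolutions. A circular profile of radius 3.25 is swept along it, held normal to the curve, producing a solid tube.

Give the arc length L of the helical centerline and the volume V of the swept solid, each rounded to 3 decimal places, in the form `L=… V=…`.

L=1130.917 V=37527.299

2πR = 2π·35.5 = 223.053078
per-turn = √(223.053078² + 37.5²) = √(49752.6758 + 1406.25) = √51158.9258 = 226.183390
L = 5 × 226.183390 = 1130.916949
V = π·3.25² × L = 33.183072 × 1130.916949 = 37527.298988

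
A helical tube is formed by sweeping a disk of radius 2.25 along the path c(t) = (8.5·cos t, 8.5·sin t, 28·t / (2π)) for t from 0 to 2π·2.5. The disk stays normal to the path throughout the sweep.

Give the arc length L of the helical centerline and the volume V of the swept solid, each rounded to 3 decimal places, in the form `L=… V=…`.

2πR = 2π·8.5 = 53.407075
per-turn = √(53.407075² + 28²) = √(2852.3157 + 784) = √3636.3157 = 60.301871
L = 2.5 × 60.301871 = 150.754678
V = π·2.25² × L = 15.904313 × 150.754678 = 2397.649557

L=150.755 V=2397.650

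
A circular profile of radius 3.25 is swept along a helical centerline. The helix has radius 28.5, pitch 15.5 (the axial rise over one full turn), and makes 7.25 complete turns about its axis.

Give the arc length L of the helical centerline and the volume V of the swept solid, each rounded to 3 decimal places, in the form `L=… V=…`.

L=1303.118 V=43241.444

2πR = 2π·28.5 = 179.070781
per-turn = √(179.070781² + 15.5²) = √(32066.3447 + 240.25) = √32306.5947 = 179.740354
L = 7.25 × 179.740354 = 1303.117563
V = π·3.25² × L = 33.183072 × 1303.117563 = 43241.444454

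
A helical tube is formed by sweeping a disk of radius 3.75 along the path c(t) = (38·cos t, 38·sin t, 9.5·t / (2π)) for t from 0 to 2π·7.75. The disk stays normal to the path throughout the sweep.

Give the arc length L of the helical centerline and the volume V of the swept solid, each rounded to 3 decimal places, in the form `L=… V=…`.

L=1851.862 V=81812.767

2πR = 2π·38 = 238.761042
per-turn = √(238.761042² + 9.5²) = √(57006.8350 + 90.25) = √57097.0850 = 238.949963
L = 7.75 × 238.949963 = 1851.862217
V = π·3.75² × L = 44.178647 × 1851.862217 = 81812.766585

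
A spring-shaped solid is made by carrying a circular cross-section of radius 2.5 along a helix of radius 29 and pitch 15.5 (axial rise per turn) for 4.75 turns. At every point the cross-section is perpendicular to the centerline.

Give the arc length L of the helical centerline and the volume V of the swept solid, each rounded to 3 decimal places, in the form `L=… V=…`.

2πR = 2π·29 = 182.212374
per-turn = √(182.212374² + 15.5²) = √(33201.3492 + 240.25) = √33441.5992 = 182.870444
L = 4.75 × 182.870444 = 868.634608
V = π·2.5² × L = 19.634954 × 868.634608 = 17055.600643

L=868.635 V=17055.601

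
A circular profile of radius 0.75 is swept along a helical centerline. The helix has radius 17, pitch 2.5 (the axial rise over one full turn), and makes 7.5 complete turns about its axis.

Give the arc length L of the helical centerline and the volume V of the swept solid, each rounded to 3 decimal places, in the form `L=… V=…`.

2πR = 2π·17 = 106.814150
per-turn = √(106.814150² + 2.5²) = √(11409.2627 + 6.25) = √11415.5127 = 106.843403
L = 7.5 × 106.843403 = 801.325520
V = π·0.75² × L = 1.767146 × 801.325520 = 1416.059081

L=801.326 V=1416.059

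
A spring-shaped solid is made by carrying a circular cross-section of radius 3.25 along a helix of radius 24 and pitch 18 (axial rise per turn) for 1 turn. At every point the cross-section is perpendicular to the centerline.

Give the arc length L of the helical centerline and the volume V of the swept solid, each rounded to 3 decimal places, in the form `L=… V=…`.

2πR = 2π·24 = 150.796447
per-turn = √(150.796447² + 18²) = √(22739.5685 + 324) = √23063.5685 = 151.866944
L = 1 × 151.866944 = 151.866944
V = π·3.25² × L = 33.183072 × 151.866944 = 5039.411783

L=151.867 V=5039.412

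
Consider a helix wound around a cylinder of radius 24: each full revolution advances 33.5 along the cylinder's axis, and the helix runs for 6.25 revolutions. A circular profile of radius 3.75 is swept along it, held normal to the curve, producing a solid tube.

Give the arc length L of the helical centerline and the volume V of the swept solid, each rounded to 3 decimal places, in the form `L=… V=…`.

2πR = 2π·24 = 150.796447
per-turn = √(150.796447² + 33.5²) = √(22739.5685 + 1122.25) = √23861.8185 = 154.472711
L = 6.25 × 154.472711 = 965.454446
V = π·3.75² × L = 44.178647 × 965.454446 = 42652.470853

L=965.454 V=42652.471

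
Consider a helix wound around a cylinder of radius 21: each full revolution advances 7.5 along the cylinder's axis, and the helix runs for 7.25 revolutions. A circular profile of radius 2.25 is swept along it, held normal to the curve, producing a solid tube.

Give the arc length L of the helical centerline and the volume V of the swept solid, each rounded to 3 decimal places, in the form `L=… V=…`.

L=958.159 V=15238.862

2πR = 2π·21 = 131.946891
per-turn = √(131.946891² + 7.5²) = √(17409.9822 + 56.25) = √17466.2322 = 132.159873
L = 7.25 × 132.159873 = 958.159083
V = π·2.25² × L = 15.904313 × 958.159083 = 15238.861775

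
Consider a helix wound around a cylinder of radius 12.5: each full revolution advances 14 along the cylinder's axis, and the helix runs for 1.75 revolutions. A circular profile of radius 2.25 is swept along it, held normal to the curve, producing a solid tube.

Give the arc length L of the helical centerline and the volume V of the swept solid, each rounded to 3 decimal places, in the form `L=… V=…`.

L=139.611 V=2220.420

2πR = 2π·12.5 = 78.539816
per-turn = √(78.539816² + 14²) = √(6168.5028 + 196) = √6364.5028 = 79.777834
L = 1.75 × 79.777834 = 139.611209
V = π·2.25² × L = 15.904313 × 139.611209 = 2220.420339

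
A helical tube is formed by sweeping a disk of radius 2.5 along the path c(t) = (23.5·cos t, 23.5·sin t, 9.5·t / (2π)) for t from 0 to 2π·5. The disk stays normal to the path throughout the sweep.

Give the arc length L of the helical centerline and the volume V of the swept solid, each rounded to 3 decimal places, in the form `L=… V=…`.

2πR = 2π·23.5 = 147.654855
per-turn = √(147.654855² + 9.5²) = √(21801.9561 + 90.25) = √21892.2061 = 147.960150
L = 5 × 147.960150 = 739.800752
V = π·2.5² × L = 19.634954 × 739.800752 = 14525.953803

L=739.801 V=14525.954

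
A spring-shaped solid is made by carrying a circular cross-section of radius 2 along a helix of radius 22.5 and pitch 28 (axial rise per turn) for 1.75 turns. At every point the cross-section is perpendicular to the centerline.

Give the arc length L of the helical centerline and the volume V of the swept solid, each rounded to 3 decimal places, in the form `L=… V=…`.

L=252.206 V=3169.317

2πR = 2π·22.5 = 141.371669
per-turn = √(141.371669² + 28²) = √(19985.9489 + 784) = √20769.9489 = 144.117830
L = 1.75 × 144.117830 = 252.206202
V = π·2² × L = 12.566371 × 252.206202 = 3169.316611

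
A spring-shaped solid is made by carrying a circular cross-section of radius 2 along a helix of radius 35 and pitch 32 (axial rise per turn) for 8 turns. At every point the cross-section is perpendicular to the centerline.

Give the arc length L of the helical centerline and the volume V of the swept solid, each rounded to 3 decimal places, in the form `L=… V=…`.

2πR = 2π·35 = 219.911486
per-turn = √(219.911486² + 32²) = √(48361.0616 + 1024) = √49385.0616 = 222.227500
L = 8 × 222.227500 = 1777.819997
V = π·2² × L = 12.566371 × 1777.819997 = 22340.744962

L=1777.820 V=22340.745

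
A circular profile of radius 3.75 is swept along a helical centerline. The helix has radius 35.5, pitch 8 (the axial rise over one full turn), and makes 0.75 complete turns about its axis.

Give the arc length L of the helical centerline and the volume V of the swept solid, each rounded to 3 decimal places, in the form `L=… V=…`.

2πR = 2π·35.5 = 223.053078
per-turn = √(223.053078² + 8²) = √(49752.6758 + 64) = √49816.6758 = 223.196496
L = 0.75 × 223.196496 = 167.397372
V = π·3.75² × L = 44.178647 × 167.397372 = 7395.389352

L=167.397 V=7395.389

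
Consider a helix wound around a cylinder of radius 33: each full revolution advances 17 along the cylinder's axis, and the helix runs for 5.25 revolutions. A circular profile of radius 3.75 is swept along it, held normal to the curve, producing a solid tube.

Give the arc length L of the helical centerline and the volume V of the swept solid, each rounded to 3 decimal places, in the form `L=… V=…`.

2πR = 2π·33 = 207.345115
per-turn = √(207.345115² + 17²) = √(42991.9968 + 289) = √43280.9968 = 208.040854
L = 5.25 × 208.040854 = 1092.214481
V = π·3.75² × L = 44.178647 × 1092.214481 = 48252.557687

L=1092.214 V=48252.558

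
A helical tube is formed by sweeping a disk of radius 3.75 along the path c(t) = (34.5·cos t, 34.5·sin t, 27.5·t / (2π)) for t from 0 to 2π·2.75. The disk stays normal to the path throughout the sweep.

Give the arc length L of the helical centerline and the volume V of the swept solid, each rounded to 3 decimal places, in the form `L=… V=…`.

2πR = 2π·34.5 = 216.769893
per-turn = √(216.769893² + 27.5²) = √(46989.1866 + 756.25) = √47745.4366 = 218.507292
L = 2.75 × 218.507292 = 600.895052
V = π·3.75² × L = 44.178647 × 600.895052 = 26546.730216

L=600.895 V=26546.730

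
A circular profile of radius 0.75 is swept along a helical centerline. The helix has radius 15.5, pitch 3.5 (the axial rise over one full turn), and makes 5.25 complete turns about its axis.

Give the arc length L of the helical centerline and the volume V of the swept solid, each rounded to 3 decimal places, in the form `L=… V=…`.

2πR = 2π·15.5 = 97.389372
per-turn = √(97.389372² + 3.5²) = √(9484.6898 + 12.25) = √9496.9398 = 97.452244
L = 5.25 × 97.452244 = 511.624280
V = π·0.75² × L = 1.767146 × 511.624280 = 904.114732

L=511.624 V=904.115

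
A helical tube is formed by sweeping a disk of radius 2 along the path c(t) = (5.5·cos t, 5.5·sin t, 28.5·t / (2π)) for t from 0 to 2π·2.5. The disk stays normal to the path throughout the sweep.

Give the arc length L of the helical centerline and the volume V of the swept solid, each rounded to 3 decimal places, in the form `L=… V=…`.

2πR = 2π·5.5 = 34.557519
per-turn = √(34.557519² + 28.5²) = √(1194.2221 + 812.25) = √2006.4721 = 44.793662
L = 2.5 × 44.793662 = 111.984154
V = π·2² × L = 12.566371 × 111.984154 = 1407.234387

L=111.984 V=1407.234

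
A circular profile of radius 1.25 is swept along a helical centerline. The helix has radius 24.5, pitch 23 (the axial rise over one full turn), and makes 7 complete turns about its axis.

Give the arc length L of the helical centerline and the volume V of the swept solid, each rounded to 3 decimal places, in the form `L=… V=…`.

2πR = 2π·24.5 = 153.938040
per-turn = √(153.938040² + 23²) = √(23696.9202 + 529) = √24225.9202 = 155.646780
L = 7 × 155.646780 = 1089.527461
V = π·1.25² × L = 4.908739 × 1089.527461 = 5348.205418

L=1089.527 V=5348.205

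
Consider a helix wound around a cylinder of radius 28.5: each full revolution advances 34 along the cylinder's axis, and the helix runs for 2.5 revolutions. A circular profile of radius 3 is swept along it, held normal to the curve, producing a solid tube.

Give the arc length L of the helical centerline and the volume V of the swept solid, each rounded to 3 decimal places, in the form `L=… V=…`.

L=455.675 V=12883.906

2πR = 2π·28.5 = 179.070781
per-turn = √(179.070781² + 34²) = √(32066.3447 + 1156) = √33222.3447 = 182.269978
L = 2.5 × 182.269978 = 455.674944
V = π·3² × L = 28.274334 × 455.674944 = 12883.905502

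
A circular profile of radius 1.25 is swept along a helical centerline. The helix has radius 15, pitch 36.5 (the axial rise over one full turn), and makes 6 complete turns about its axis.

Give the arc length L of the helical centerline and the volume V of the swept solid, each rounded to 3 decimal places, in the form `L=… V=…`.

L=606.413 V=2976.721

2πR = 2π·15 = 94.247780
per-turn = √(94.247780² + 36.5²) = √(8882.6440 + 1332.25) = √10214.8940 = 101.068759
L = 6 × 101.068759 = 606.412551
V = π·1.25² × L = 4.908739 × 606.412551 = 2976.720651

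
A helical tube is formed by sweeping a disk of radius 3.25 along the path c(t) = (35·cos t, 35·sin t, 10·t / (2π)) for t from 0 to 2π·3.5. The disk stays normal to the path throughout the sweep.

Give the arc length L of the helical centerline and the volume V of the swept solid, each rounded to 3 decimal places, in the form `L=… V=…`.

2πR = 2π·35 = 219.911486
per-turn = √(219.911486² + 10²) = √(48361.0616 + 100) = √48461.0616 = 220.138733
L = 3.5 × 220.138733 = 770.485564
V = π·3.25² × L = 33.183072 × 770.485564 = 25567.078253

L=770.486 V=25567.078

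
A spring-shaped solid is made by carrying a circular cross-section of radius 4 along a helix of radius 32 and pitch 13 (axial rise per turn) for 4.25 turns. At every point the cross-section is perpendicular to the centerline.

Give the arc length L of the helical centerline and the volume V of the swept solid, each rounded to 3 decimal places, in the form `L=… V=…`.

L=856.297 V=43042.206

2πR = 2π·32 = 201.061930
per-turn = √(201.061930² + 13²) = √(40425.8996 + 169) = √40594.8996 = 201.481760
L = 4.25 × 201.481760 = 856.297480
V = π·4² × L = 50.265482 × 856.297480 = 43042.205967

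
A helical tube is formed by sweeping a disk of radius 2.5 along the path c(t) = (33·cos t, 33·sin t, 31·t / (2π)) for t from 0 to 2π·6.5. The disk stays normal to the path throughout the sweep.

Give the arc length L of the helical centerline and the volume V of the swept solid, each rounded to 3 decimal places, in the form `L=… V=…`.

2πR = 2π·33 = 207.345115
per-turn = √(207.345115² + 31²) = √(42991.9968 + 961) = √43952.9968 = 209.649700
L = 6.5 × 209.649700 = 1362.723051
V = π·2.5² × L = 19.634954 × 1362.723051 = 26757.004536

L=1362.723 V=26757.005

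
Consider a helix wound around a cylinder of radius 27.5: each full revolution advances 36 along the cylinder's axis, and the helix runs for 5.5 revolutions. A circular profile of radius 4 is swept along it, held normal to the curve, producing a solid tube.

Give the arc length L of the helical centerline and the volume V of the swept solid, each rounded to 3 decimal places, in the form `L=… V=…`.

L=970.739 V=48794.671

2πR = 2π·27.5 = 172.787596
per-turn = √(172.787596² + 36²) = √(29855.5533 + 1296) = √31151.5533 = 176.498026
L = 5.5 × 176.498026 = 970.739145
V = π·4² × L = 50.265482 × 970.739145 = 48794.671466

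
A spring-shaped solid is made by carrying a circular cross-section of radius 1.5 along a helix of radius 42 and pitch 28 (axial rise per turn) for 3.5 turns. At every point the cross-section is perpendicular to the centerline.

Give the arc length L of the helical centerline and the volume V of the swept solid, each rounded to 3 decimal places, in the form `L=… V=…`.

L=928.813 V=6565.390

2πR = 2π·42 = 263.893783
per-turn = √(263.893783² + 28²) = √(69639.9287 + 784) = √70423.9287 = 265.375072
L = 3.5 × 265.375072 = 928.812751
V = π·1.5² × L = 7.068583 × 928.812751 = 6565.390457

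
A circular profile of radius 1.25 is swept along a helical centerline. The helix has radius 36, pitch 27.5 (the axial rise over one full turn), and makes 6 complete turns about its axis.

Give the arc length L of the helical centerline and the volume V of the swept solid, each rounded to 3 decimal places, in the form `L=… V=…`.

L=1367.161 V=6711.037

2πR = 2π·36 = 226.194671
per-turn = √(226.194671² + 27.5²) = √(51164.0292 + 756.25) = √51920.2792 = 227.860219
L = 6 × 227.860219 = 1367.161312
V = π·1.25² × L = 4.908739 × 1367.161312 = 6711.037395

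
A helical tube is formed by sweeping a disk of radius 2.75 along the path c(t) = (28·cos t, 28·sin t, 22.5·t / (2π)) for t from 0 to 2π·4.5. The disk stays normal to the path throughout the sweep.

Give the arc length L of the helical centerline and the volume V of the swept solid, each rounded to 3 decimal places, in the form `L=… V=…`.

L=798.130 V=18962.199

2πR = 2π·28 = 175.929189
per-turn = √(175.929189² + 22.5²) = √(30951.0794 + 506.25) = √31457.3294 = 177.362142
L = 4.5 × 177.362142 = 798.129639
V = π·2.75² × L = 23.758294 × 798.129639 = 18962.198963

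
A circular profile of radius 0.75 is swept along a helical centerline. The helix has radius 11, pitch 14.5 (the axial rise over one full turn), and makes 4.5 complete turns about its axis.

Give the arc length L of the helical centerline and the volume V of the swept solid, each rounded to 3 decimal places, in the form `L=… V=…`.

2πR = 2π·11 = 69.115038
per-turn = √(69.115038² + 14.5²) = √(4776.8885 + 210.25) = √4987.1385 = 70.619675
L = 4.5 × 70.619675 = 317.788539
V = π·0.75² × L = 1.767146 × 317.788539 = 561.578703

L=317.789 V=561.579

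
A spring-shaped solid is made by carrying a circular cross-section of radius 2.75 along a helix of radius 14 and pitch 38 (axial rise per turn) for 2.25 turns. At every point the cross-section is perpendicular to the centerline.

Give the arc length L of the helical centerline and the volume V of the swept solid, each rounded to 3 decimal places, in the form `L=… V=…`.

2πR = 2π·14 = 87.964594
per-turn = √(87.964594² + 38²) = √(7737.7699 + 1444) = √9181.7699 = 95.821552
L = 2.25 × 95.821552 = 215.598492
V = π·2.75² × L = 23.758294 × 215.598492 = 5122.252461

L=215.598 V=5122.252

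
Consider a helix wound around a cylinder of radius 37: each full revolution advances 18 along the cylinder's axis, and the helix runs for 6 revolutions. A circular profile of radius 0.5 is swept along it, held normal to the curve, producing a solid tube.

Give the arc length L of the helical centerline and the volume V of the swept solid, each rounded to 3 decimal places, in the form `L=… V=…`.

2πR = 2π·37 = 232.477856
per-turn = √(232.477856² + 18²) = √(54045.9537 + 324) = √54369.9537 = 233.173656
L = 6 × 233.173656 = 1399.041934
V = π·0.5² × L = 0.785398 × 1399.041934 = 1098.804966

L=1399.042 V=1098.805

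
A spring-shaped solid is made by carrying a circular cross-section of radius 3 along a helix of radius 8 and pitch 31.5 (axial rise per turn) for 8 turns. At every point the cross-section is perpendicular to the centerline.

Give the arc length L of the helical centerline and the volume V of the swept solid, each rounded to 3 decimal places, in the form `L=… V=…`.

2πR = 2π·8 = 50.265482
per-turn = √(50.265482² + 31.5²) = √(2526.6187 + 992.25) = √3518.8687 = 59.320053
L = 8 × 59.320053 = 474.560427
V = π·3² × L = 28.274334 × 474.560427 = 13417.879949

L=474.560 V=13417.880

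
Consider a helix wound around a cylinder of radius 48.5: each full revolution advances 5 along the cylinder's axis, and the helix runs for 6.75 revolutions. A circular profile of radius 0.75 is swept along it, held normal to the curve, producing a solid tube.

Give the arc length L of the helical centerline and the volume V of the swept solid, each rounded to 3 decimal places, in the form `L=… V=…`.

L=2057.235 V=3635.434

2πR = 2π·48.5 = 304.734487
per-turn = √(304.734487² + 5²) = √(92863.1078 + 25) = √92888.1078 = 304.775504
L = 6.75 × 304.775504 = 2057.234652
V = π·0.75² × L = 1.767146 × 2057.234652 = 3635.433713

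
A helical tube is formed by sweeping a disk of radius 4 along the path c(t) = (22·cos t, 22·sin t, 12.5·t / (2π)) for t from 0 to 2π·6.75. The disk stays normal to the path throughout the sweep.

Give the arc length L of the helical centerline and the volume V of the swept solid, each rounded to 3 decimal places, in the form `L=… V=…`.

L=936.860 V=47091.731

2πR = 2π·22 = 138.230077
per-turn = √(138.230077² + 12.5²) = √(19107.5541 + 156.25) = √19263.8041 = 138.794107
L = 6.75 × 138.794107 = 936.860222
V = π·4² × L = 50.265482 × 936.860222 = 47091.731045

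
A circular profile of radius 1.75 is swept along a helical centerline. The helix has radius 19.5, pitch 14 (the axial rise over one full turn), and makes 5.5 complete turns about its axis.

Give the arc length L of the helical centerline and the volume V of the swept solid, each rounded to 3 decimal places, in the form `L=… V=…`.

L=678.257 V=6525.593

2πR = 2π·19.5 = 122.522113
per-turn = √(122.522113² + 14²) = √(15011.6683 + 196) = √15207.6683 = 123.319375
L = 5.5 × 123.319375 = 678.256563
V = π·1.75² × L = 9.621128 × 678.256563 = 6525.592876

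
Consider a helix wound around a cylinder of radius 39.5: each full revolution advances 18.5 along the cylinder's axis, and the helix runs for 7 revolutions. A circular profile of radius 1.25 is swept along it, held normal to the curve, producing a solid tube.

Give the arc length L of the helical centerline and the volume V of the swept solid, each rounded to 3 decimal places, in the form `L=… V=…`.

L=1742.121 V=8551.614

2πR = 2π·39.5 = 248.185820
per-turn = √(248.185820² + 18.5²) = √(61596.2011 + 342.25) = √61938.4511 = 248.874368
L = 7 × 248.874368 = 1742.120576
V = π·1.25² × L = 4.908739 × 1742.120576 = 8551.614381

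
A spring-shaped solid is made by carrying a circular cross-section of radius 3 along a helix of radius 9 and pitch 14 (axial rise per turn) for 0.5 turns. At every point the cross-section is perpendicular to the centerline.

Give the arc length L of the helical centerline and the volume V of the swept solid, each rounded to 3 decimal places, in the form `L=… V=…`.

L=29.128 V=823.574

2πR = 2π·9 = 56.548668
per-turn = √(56.548668² + 14²) = √(3197.7518 + 196) = √3393.7518 = 58.255917
L = 0.5 × 58.255917 = 29.127958
V = π·3² × L = 28.274334 × 29.127958 = 823.573619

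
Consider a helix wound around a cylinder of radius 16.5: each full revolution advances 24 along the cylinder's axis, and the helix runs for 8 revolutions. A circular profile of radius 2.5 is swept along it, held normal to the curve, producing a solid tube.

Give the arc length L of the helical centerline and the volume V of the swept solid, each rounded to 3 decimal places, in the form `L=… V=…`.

L=851.314 V=16715.516

2πR = 2π·16.5 = 103.672558
per-turn = √(103.672558² + 24²) = √(10747.9992 + 576) = √11323.9992 = 106.414281
L = 8 × 106.414281 = 851.314248
V = π·2.5² × L = 19.634954 × 851.314248 = 16715.516165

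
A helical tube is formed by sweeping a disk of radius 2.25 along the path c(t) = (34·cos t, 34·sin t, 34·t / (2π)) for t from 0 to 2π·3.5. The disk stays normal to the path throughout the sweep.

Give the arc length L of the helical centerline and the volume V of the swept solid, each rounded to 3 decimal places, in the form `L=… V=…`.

2πR = 2π·34 = 213.628300
per-turn = √(213.628300² + 34²) = √(45637.0508 + 1156) = √46793.0508 = 216.317014
L = 3.5 × 216.317014 = 757.109551
V = π·2.25² × L = 15.904313 × 757.109551 = 12041.307124

L=757.110 V=12041.307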